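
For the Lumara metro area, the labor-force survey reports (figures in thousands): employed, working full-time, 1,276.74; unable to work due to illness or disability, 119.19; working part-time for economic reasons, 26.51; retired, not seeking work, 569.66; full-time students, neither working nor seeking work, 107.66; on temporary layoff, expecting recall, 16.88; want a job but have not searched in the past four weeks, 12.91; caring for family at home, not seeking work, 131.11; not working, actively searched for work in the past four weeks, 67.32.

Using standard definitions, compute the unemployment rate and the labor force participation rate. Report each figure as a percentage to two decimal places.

Employed = 1,276.74 + 26.51 = 1,303.25 thousand (anyone who worked, including part-time for economic reasons, counts as employed).
Unemployed = 16.88 + 67.32 = 84.20 thousand (jobless and actively searching, or on temporary layoff).
Labor force = 1,303.25 + 84.20 = 1,387.45 thousand.
Not in labor force = 119.19 + 569.66 + 107.66 + 12.91 + 131.11 = 940.53 thousand (those not working and not actively searching are outside the labor force — including those who want a job but have given up searching).
Civilian working-age population = 1,387.45 + 940.53 = 2,327.98 thousand.
Unemployment rate = 84.20 / 1,387.45 = 6.07%.
Labor force participation rate = 1,387.45 / 2,327.98 = 59.60%.

Unemployment rate ≈ 6.07%; labor force participation rate ≈ 59.60%.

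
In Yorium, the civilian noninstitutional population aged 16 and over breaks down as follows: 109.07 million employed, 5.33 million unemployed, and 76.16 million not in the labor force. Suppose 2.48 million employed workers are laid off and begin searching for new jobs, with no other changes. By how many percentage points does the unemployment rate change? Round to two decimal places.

Initially, labor force = 109.07 + 5.33 = 114.40 million, so u = 5.33/114.40 = 4.66%.
After the change, employed falls and unemployed rises by 2.48; labor force unchanged → E = 106.59, U = 7.81, labor force = 114.40 million.
New unemployment rate = 7.81 / 114.40 = 6.83%.
Change = 6.83% − 4.66% = +2.17 percentage points.

The unemployment rate changes by +2.17 percentage points.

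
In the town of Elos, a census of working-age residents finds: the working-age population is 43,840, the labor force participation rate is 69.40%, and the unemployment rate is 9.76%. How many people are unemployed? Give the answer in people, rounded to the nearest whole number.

About 2,969 are unemployed.

Labor force = 0.6940 × 43,840 = 30,425.
Unemployed = 0.0976 × 30,425 ≈ 2,969.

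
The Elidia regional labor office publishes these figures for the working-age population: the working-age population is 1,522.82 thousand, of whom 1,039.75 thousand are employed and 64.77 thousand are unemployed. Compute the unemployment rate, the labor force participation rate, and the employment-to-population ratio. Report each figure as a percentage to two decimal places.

Unemployment rate ≈ 5.86%; labor force participation rate ≈ 72.53%; employment-population ratio ≈ 68.28%.

Labor force = employed + unemployed = 1,039.75 + 64.77 = 1,104.52 thousand.
Unemployment rate = 64.77 / 1,104.52 = 5.86%.
Labor force participation rate = 1,104.52 / 1,522.82 = 72.53%.
Employment-population ratio = 1,039.75 / 1,522.82 = 68.28%.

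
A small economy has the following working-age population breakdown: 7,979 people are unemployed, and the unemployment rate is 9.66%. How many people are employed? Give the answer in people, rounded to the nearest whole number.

Labor force = U / u = 7,979 / 0.0966 ≈ 82,598.
Employed = labor force − unemployed = 82,598 − 7,979 = 74,619.

About 74,619 are employed.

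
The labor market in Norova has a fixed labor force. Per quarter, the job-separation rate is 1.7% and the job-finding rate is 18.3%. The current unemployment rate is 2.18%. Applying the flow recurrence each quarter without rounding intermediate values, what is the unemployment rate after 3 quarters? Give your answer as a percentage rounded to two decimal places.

With a fixed labor force, u_{t+1} = u_t + s·(1−u_t) − f·u_t = u_t·(1−s−f) + s.
Here 1−s−f = 0.800 and s = 0.017.
u_1 = 0.021800 × 0.800 + 0.017 = 0.034440.
u_2 = 0.034440 × 0.800 + 0.017 = 0.044552.
u_3 = 0.044552 × 0.800 + 0.017 = 0.052642.

Unemployment rate after three quarters ≈ 5.26%.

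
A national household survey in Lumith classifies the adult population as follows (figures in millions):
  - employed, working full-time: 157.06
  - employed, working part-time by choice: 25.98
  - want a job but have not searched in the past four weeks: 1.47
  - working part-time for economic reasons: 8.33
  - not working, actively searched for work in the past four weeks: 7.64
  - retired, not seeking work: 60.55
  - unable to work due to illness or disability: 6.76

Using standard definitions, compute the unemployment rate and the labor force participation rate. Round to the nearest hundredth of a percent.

Unemployment rate ≈ 3.84%; labor force participation rate ≈ 74.32%.

Employed = 157.06 + 25.98 + 8.33 = 191.37 million (anyone who worked, including part-time for economic reasons, counts as employed).
Unemployed = 7.64 million.
Labor force = 191.37 + 7.64 = 199.01 million.
Not in labor force = 1.47 + 60.55 + 6.76 = 68.78 million (those not working and not actively searching are outside the labor force — including those who want a job but have given up searching).
Civilian working-age population = 199.01 + 68.78 = 267.79 million.
Unemployment rate = 7.64 / 199.01 = 3.84%.
Labor force participation rate = 199.01 / 267.79 = 74.32%.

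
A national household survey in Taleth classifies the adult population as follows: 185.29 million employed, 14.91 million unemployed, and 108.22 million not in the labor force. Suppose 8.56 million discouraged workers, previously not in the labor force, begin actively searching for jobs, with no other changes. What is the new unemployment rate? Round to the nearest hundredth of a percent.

New unemployment rate ≈ 11.24%.

Initially, labor force = 185.29 + 14.91 = 200.20 million, so u = 14.91/200.20 = 7.45%.
After the change, unemployed and labor force both rise by 8.56 → E = 185.29, U = 23.47, labor force = 208.76 million.
New unemployment rate = 23.47 / 208.76 = 11.24%.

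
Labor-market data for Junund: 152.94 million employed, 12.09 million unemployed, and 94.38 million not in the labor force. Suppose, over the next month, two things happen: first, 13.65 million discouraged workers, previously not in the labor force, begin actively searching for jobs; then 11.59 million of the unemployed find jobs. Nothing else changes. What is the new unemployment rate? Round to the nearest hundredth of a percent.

New unemployment rate ≈ 7.92%.

Initially, labor force = 152.94 + 12.09 = 165.03 million, so u = 12.09/165.03 = 7.33%.
After the first change, unemployed and labor force both rise by 13.65 → E = 152.94, U = 25.74, labor force = 178.68 million.
After the second change, unemployed falls and employed rises by 11.59; labor force unchanged → E = 164.53, U = 14.15, labor force = 178.68 million.
New unemployment rate = 14.15 / 178.68 = 7.92%.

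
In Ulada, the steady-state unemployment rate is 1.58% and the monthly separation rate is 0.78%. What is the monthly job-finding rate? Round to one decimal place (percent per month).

Job-finding rate ≈ 48.6% per month.

From u* = s/(s+f): f = s·(1−u)/u.
f = 0.78 × (1 − 0.0158) / 0.0158 = 0.7677 / 0.0158 ≈ 48.6% per month.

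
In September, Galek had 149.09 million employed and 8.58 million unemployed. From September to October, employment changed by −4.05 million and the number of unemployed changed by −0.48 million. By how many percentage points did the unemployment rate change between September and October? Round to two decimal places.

September: labor force = 149.09 + 8.58 = 157.67; u = 8.58/157.67 = 5.44%.
October: labor force = 145.04 + 8.10 = 153.14; u = 8.10/153.14 = 5.29%.
Change = 5.29% − 5.44% = −0.15 pp.

The unemployment rate changed by −0.15 percentage points.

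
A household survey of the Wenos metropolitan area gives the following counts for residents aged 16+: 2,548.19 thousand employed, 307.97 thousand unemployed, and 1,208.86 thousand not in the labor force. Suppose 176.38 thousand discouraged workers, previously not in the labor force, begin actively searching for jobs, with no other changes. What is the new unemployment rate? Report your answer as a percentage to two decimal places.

Initially, labor force = 2,548.19 + 307.97 = 2,856.16 thousand, so u = 307.97/2,856.16 = 10.78%.
After the change, unemployed and labor force both rise by 176.38 → E = 2,548.19, U = 484.35, labor force = 3,032.54 thousand.
New unemployment rate = 484.35 / 3,032.54 = 15.97%.

New unemployment rate ≈ 15.97%.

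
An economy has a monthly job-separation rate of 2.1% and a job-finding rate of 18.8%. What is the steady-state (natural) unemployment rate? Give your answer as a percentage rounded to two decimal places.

At steady state the flows balance: s·E = f·U, so U/(E+U) = s/(s+f).
u* = 2.1 / (2.1 + 18.8) = 2.1 / 20.90 = 10.05%.

Steady-state unemployment rate ≈ 10.05%.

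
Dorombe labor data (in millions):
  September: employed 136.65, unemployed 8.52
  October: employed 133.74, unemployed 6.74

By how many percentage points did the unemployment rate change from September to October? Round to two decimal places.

The unemployment rate changed by −1.07 percentage points.

September: labor force = 136.65 + 8.52 = 145.17; u = 8.52/145.17 = 5.87%.
October: labor force = 133.74 + 6.74 = 140.48; u = 6.74/140.48 = 4.80%.
Change = 4.80% − 5.87% = −1.07 pp.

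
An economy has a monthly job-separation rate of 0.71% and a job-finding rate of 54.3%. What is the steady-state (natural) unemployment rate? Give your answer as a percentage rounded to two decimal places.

Steady-state unemployment rate ≈ 1.29%.

At steady state the flows balance: s·E = f·U, so U/(E+U) = s/(s+f).
u* = 0.71 / (0.71 + 54.3) = 0.71 / 55.01 = 1.29%.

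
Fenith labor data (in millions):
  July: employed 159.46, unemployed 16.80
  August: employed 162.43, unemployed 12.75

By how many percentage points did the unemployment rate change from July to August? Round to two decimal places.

The unemployment rate changed by −2.25 percentage points.

July: labor force = 159.46 + 16.80 = 176.26; u = 16.80/176.26 = 9.53%.
August: labor force = 162.43 + 12.75 = 175.18; u = 12.75/175.18 = 7.28%.
Change = 7.28% − 9.53% = −2.25 pp.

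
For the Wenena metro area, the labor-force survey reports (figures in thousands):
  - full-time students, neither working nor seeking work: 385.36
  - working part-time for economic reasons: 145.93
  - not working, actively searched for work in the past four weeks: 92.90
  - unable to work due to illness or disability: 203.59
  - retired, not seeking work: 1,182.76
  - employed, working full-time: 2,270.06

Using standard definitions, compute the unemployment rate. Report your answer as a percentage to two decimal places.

Unemployment rate ≈ 3.70%.

Employed = 145.93 + 2,270.06 = 2,415.99 thousand (anyone who worked, including part-time for economic reasons, counts as employed).
Unemployed = 92.90 thousand.
Labor force = 2,415.99 + 92.90 = 2,508.89 thousand.
Unemployment rate = 92.90 / 2,508.89 = 3.70%.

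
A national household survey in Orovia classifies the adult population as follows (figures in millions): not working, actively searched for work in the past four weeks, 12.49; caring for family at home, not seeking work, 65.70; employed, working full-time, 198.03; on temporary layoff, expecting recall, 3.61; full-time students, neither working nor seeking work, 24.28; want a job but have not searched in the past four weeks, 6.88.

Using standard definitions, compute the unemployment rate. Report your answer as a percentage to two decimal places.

Unemployment rate ≈ 7.52%.

Employed = 198.03 million.
Unemployed = 12.49 + 3.61 = 16.10 million (jobless and actively searching, or on temporary layoff).
Labor force = 198.03 + 16.10 = 214.13 million.
Unemployment rate = 16.10 / 214.13 = 7.52%.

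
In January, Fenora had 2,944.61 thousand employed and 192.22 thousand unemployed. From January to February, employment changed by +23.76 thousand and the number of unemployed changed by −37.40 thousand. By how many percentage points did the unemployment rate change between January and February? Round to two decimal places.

January: labor force = 2,944.61 + 192.22 = 3,136.83; u = 192.22/3,136.83 = 6.13%.
February: labor force = 2,968.37 + 154.82 = 3,123.19; u = 154.82/3,123.19 = 4.96%.
Change = 4.96% − 6.13% = −1.17 pp.

The unemployment rate changed by −1.17 percentage points.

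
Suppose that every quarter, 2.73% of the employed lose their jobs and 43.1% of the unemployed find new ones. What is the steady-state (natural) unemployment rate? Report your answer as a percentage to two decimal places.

Steady-state unemployment rate ≈ 5.96%.

At steady state the flows balance: s·E = f·U, so U/(E+U) = s/(s+f).
u* = 2.73 / (2.73 + 43.1) = 2.73 / 45.83 = 5.96%.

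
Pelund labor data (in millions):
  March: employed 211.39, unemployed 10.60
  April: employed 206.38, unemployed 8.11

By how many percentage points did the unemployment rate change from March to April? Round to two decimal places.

March: labor force = 211.39 + 10.60 = 221.99; u = 10.60/221.99 = 4.77%.
April: labor force = 206.38 + 8.11 = 214.49; u = 8.11/214.49 = 3.78%.
Change = 3.78% − 4.77% = −0.99 pp.

The unemployment rate changed by −0.99 percentage points.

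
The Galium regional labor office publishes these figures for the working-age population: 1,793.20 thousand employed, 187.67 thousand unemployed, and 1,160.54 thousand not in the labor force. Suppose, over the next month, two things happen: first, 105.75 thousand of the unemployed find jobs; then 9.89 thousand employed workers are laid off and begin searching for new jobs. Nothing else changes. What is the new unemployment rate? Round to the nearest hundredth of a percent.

Initially, labor force = 1,793.20 + 187.67 = 1,980.87 thousand, so u = 187.67/1,980.87 = 9.47%.
After the first change, unemployed falls and employed rises by 105.75; labor force unchanged → E = 1,898.95, U = 81.92, labor force = 1,980.87 thousand.
After the second change, employed falls and unemployed rises by 9.89; labor force unchanged → E = 1,889.06, U = 91.81, labor force = 1,980.87 thousand.
New unemployment rate = 91.81 / 1,980.87 = 4.63%.

New unemployment rate ≈ 4.63%.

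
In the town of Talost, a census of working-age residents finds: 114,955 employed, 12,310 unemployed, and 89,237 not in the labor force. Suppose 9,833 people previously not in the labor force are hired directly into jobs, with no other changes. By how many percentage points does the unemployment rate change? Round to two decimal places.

Initially, labor force = 114,955 + 12,310 = 127,265, so u = 12,310/127,265 = 9.67%.
After the change, employed and labor force both rise by 9,833; unemployed unchanged → E = 124,788, U = 12,310, labor force = 137,098.
New unemployment rate = 12,310 / 137,098 = 8.98%.
Change = 8.98% − 9.67% = −0.69 percentage points.

The unemployment rate changes by −0.69 percentage points.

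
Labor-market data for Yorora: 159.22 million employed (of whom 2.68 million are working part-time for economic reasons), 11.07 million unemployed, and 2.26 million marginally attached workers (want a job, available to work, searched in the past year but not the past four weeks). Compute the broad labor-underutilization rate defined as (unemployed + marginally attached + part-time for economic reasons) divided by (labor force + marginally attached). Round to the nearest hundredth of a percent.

Broad underutilization rate ≈ 9.28%.

Labor force = 159.22 + 11.07 = 170.29 million.
Numerator = 11.07 + 2.26 + 2.68 = 16.01 million.
Denominator = 170.29 + 2.26 = 172.55 million.
Broad rate = 16.01 / 172.55 = 9.28%.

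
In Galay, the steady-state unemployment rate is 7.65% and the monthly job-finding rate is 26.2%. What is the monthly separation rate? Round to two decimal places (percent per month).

Separation rate ≈ 2.17% per month.

From u* = s/(s+f): s = u·f/(1−u).
s = 0.0765 × 26.2 / (1 − 0.0765) = 2.0043 / 0.9235 ≈ 2.17% per month.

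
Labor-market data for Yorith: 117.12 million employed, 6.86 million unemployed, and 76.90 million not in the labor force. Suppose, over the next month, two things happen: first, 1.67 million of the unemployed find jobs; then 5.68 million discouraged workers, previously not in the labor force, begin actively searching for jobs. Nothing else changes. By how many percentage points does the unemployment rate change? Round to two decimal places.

Initially, labor force = 117.12 + 6.86 = 123.98 million, so u = 6.86/123.98 = 5.53%.
After the first change, unemployed falls and employed rises by 1.67; labor force unchanged → E = 118.79, U = 5.19, labor force = 123.98 million.
After the second change, unemployed and labor force both rise by 5.68 → E = 118.79, U = 10.87, labor force = 129.66 million.
New unemployment rate = 10.87 / 129.66 = 8.38%.
Change = 8.38% − 5.53% = +2.85 percentage points.

The unemployment rate changes by +2.85 percentage points.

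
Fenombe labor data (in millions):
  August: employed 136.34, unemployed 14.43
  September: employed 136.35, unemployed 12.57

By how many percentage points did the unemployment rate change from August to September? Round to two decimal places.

August: labor force = 136.34 + 14.43 = 150.77; u = 14.43/150.77 = 9.57%.
September: labor force = 136.35 + 12.57 = 148.92; u = 12.57/148.92 = 8.44%.
Change = 8.44% − 9.57% = −1.13 pp.

The unemployment rate changed by −1.13 percentage points.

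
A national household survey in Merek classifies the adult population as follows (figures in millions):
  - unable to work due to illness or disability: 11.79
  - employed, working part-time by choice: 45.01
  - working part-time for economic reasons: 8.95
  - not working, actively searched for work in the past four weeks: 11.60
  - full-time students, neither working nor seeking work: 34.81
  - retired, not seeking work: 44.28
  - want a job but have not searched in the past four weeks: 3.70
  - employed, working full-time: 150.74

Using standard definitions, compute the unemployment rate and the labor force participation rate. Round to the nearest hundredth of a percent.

Unemployment rate ≈ 5.36%; labor force participation rate ≈ 69.58%.

Employed = 45.01 + 8.95 + 150.74 = 204.70 million (anyone who worked, including part-time for economic reasons, counts as employed).
Unemployed = 11.60 million.
Labor force = 204.70 + 11.60 = 216.30 million.
Not in labor force = 11.79 + 34.81 + 44.28 + 3.70 = 94.58 million (those not working and not actively searching are outside the labor force — including those who want a job but have given up searching).
Civilian working-age population = 216.30 + 94.58 = 310.88 million.
Unemployment rate = 11.60 / 216.30 = 5.36%.
Labor force participation rate = 216.30 / 310.88 = 69.58%.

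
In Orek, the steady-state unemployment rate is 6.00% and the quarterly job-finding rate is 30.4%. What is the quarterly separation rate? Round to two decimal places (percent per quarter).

From u* = s/(s+f): s = u·f/(1−u).
s = 0.0600 × 30.4 / (1 − 0.0600) = 1.8240 / 0.9400 ≈ 1.94% per quarter.

Separation rate ≈ 1.94% per quarter.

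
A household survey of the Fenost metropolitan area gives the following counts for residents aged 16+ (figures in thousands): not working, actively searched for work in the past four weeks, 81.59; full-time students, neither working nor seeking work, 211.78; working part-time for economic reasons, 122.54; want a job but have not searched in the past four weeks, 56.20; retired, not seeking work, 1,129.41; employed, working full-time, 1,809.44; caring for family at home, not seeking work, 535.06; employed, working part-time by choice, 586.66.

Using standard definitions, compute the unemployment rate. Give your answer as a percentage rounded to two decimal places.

Unemployment rate ≈ 3.14%.

Employed = 122.54 + 1,809.44 + 586.66 = 2,518.64 thousand (anyone who worked, including part-time for economic reasons, counts as employed).
Unemployed = 81.59 thousand.
Labor force = 2,518.64 + 81.59 = 2,600.23 thousand.
Unemployment rate = 81.59 / 2,600.23 = 3.14%.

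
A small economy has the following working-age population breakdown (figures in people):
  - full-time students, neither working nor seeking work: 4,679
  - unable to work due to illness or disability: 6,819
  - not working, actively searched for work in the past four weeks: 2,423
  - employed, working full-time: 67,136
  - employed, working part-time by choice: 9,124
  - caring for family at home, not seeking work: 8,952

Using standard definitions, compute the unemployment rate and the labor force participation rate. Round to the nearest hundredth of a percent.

Unemployment rate ≈ 3.08%; labor force participation rate ≈ 79.37%.

Employed = 67,136 + 9,124 = 76,260.
Unemployed = 2,423.
Labor force = 76,260 + 2,423 = 78,683.
Not in labor force = 4,679 + 6,819 + 8,952 = 20,450 (those not working and not actively searching are outside the labor force).
Civilian working-age population = 78,683 + 20,450 = 99,133.
Unemployment rate = 2,423 / 78,683 = 3.08%.
Labor force participation rate = 78,683 / 99,133 = 79.37%.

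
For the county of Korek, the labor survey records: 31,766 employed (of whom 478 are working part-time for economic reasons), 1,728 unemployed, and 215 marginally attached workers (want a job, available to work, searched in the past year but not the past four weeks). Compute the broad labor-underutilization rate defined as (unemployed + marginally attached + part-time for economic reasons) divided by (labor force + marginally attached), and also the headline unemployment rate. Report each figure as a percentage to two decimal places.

Broad underutilization rate ≈ 7.18%; headline unemployment rate ≈ 5.16%.

Labor force = 31,766 + 1,728 = 33,494.
Numerator = 1,728 + 215 + 478 = 2,421.
Denominator = 33,494 + 215 = 33,709.
Broad rate = 2,421 / 33,709 = 7.18%.
Headline unemployment rate = 1,728 / 33,494 = 5.16%.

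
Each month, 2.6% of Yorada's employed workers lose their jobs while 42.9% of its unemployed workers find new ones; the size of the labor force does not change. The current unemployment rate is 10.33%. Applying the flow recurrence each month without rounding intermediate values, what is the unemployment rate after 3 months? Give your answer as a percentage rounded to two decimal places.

Unemployment rate after three months ≈ 6.46%.

With a fixed labor force, u_{t+1} = u_t + s·(1−u_t) − f·u_t = u_t·(1−s−f) + s.
Here 1−s−f = 0.545 and s = 0.026.
u_1 = 0.103300 × 0.545 + 0.026 = 0.082299.
u_2 = 0.082299 × 0.545 + 0.026 = 0.070853.
u_3 = 0.070853 × 0.545 + 0.026 = 0.064615.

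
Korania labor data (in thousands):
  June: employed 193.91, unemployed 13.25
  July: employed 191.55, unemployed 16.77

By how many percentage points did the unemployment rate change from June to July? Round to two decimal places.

June: labor force = 193.91 + 13.25 = 207.16; u = 13.25/207.16 = 6.40%.
July: labor force = 191.55 + 16.77 = 208.32; u = 16.77/208.32 = 8.05%.
Change = 8.05% − 6.40% = +1.65 pp.

The unemployment rate changed by +1.65 percentage points.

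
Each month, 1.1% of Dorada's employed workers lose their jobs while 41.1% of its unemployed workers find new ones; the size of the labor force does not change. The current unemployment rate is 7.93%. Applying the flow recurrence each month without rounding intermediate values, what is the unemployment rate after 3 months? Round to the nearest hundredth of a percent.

With a fixed labor force, u_{t+1} = u_t + s·(1−u_t) − f·u_t = u_t·(1−s−f) + s.
Here 1−s−f = 0.578 and s = 0.011.
u_1 = 0.079300 × 0.578 + 0.011 = 0.056835.
u_2 = 0.056835 × 0.578 + 0.011 = 0.043851.
u_3 = 0.043851 × 0.578 + 0.011 = 0.036346.

Unemployment rate after three months ≈ 3.63%.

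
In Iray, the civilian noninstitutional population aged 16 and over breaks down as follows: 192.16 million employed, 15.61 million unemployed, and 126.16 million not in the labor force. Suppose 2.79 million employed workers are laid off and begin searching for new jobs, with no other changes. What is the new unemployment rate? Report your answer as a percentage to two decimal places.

New unemployment rate ≈ 8.86%.

Initially, labor force = 192.16 + 15.61 = 207.77 million, so u = 15.61/207.77 = 7.51%.
After the change, employed falls and unemployed rises by 2.79; labor force unchanged → E = 189.37, U = 18.40, labor force = 207.77 million.
New unemployment rate = 18.40 / 207.77 = 8.86%.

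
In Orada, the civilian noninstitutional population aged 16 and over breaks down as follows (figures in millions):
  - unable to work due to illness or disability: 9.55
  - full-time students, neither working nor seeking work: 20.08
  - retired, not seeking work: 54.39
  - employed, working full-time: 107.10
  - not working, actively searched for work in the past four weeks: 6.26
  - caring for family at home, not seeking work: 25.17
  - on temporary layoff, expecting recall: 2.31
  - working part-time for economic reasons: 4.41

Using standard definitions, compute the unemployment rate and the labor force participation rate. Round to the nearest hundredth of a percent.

Unemployment rate ≈ 7.14%; labor force participation rate ≈ 52.37%.

Employed = 107.10 + 4.41 = 111.51 million (anyone who worked, including part-time for economic reasons, counts as employed).
Unemployed = 6.26 + 2.31 = 8.57 million (jobless and actively searching, or on temporary layoff).
Labor force = 111.51 + 8.57 = 120.08 million.
Not in labor force = 9.55 + 20.08 + 54.39 + 25.17 = 109.19 million (those not working and not actively searching are outside the labor force).
Civilian working-age population = 120.08 + 109.19 = 229.27 million.
Unemployment rate = 8.57 / 120.08 = 7.14%.
Labor force participation rate = 120.08 / 229.27 = 52.37%.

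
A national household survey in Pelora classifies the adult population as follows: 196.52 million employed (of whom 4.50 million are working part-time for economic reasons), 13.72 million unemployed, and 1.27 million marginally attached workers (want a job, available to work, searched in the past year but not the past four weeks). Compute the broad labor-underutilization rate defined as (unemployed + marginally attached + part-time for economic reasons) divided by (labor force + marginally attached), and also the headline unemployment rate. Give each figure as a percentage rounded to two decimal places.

Broad underutilization rate ≈ 9.21%; headline unemployment rate ≈ 6.53%.

Labor force = 196.52 + 13.72 = 210.24 million.
Numerator = 13.72 + 1.27 + 4.50 = 19.49 million.
Denominator = 210.24 + 1.27 = 211.51 million.
Broad rate = 19.49 / 211.51 = 9.21%.
Headline unemployment rate = 13.72 / 210.24 = 6.53%.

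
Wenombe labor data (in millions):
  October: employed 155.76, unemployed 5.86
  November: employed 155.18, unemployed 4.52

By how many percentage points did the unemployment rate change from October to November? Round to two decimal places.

October: labor force = 155.76 + 5.86 = 161.62; u = 5.86/161.62 = 3.63%.
November: labor force = 155.18 + 4.52 = 159.70; u = 4.52/159.70 = 2.83%.
Change = 2.83% − 3.63% = −0.80 pp.

The unemployment rate changed by −0.80 percentage points.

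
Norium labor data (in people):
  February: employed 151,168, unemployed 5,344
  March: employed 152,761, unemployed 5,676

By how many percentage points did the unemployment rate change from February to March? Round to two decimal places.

February: labor force = 151,168 + 5,344 = 156,512; u = 5,344/156,512 = 3.41%.
March: labor force = 152,761 + 5,676 = 158,437; u = 5,676/158,437 = 3.58%.
Change = 3.58% − 3.41% = +0.17 pp.

The unemployment rate changed by +0.17 percentage points.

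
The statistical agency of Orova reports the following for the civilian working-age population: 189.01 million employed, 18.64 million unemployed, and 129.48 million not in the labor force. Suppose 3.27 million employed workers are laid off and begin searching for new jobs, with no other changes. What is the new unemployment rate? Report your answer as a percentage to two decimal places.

Initially, labor force = 189.01 + 18.64 = 207.65 million, so u = 18.64/207.65 = 8.98%.
After the change, employed falls and unemployed rises by 3.27; labor force unchanged → E = 185.74, U = 21.91, labor force = 207.65 million.
New unemployment rate = 21.91 / 207.65 = 10.55%.

New unemployment rate ≈ 10.55%.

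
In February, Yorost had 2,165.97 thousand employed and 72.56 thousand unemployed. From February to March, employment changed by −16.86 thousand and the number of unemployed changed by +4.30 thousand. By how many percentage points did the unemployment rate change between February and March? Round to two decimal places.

The unemployment rate changed by +0.21 percentage points.

February: labor force = 2,165.97 + 72.56 = 2,238.53; u = 72.56/2,238.53 = 3.24%.
March: labor force = 2,149.11 + 76.86 = 2,225.97; u = 76.86/2,225.97 = 3.45%.
Change = 3.45% − 3.24% = +0.21 pp.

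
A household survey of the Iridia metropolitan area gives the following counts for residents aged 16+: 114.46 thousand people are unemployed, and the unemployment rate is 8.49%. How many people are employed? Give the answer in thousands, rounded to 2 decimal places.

Labor force = U / u = 114.46 / 0.0849 ≈ 1,348.17 thousand.
Employed = labor force − unemployed = 1,348.17 − 114.46 = 1,233.71 thousand.

About 1,233.71 thousand are employed.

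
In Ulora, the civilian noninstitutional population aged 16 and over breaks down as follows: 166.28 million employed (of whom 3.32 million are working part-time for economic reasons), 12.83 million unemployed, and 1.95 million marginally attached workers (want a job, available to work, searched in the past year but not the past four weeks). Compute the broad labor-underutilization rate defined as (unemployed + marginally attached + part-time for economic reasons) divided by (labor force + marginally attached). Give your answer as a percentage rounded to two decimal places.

Labor force = 166.28 + 12.83 = 179.11 million.
Numerator = 12.83 + 1.95 + 3.32 = 18.10 million.
Denominator = 179.11 + 1.95 = 181.06 million.
Broad rate = 18.10 / 181.06 = 10.00%.

Broad underutilization rate ≈ 10.00%.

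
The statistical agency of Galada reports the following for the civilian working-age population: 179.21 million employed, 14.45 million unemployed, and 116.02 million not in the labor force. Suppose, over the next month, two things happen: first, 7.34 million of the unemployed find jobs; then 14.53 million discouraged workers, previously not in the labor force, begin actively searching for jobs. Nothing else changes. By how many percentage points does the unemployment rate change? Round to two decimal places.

The unemployment rate changes by +2.93 percentage points.

Initially, labor force = 179.21 + 14.45 = 193.66 million, so u = 14.45/193.66 = 7.46%.
After the first change, unemployed falls and employed rises by 7.34; labor force unchanged → E = 186.55, U = 7.11, labor force = 193.66 million.
After the second change, unemployed and labor force both rise by 14.53 → E = 186.55, U = 21.64, labor force = 208.19 million.
New unemployment rate = 21.64 / 208.19 = 10.39%.
Change = 10.39% − 7.46% = +2.93 percentage points.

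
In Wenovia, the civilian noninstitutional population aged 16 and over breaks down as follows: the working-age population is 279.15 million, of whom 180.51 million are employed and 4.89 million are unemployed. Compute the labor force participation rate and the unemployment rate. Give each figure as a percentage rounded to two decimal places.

Labor force participation rate ≈ 66.42%; unemployment rate ≈ 2.64%.

Labor force = employed + unemployed = 180.51 + 4.89 = 185.40 million.
Unemployment rate = 4.89 / 185.40 = 2.64%.
Labor force participation rate = 185.40 / 279.15 = 66.42%.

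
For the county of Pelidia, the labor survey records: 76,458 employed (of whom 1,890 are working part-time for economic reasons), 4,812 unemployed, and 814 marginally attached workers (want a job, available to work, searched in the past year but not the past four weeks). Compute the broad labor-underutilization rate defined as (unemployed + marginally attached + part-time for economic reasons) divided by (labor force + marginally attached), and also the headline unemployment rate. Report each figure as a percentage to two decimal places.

Broad underutilization rate ≈ 9.16%; headline unemployment rate ≈ 5.92%.

Labor force = 76,458 + 4,812 = 81,270.
Numerator = 4,812 + 814 + 1,890 = 7,516.
Denominator = 81,270 + 814 = 82,084.
Broad rate = 7,516 / 82,084 = 9.16%.
Headline unemployment rate = 4,812 / 81,270 = 5.92%.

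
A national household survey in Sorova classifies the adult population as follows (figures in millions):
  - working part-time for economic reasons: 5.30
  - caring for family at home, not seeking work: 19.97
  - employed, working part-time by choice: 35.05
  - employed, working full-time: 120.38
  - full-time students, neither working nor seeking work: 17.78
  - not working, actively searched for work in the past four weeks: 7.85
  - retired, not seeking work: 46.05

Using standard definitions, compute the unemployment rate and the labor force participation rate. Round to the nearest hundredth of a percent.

Unemployment rate ≈ 4.66%; labor force participation rate ≈ 66.80%.

Employed = 5.30 + 35.05 + 120.38 = 160.73 million (anyone who worked, including part-time for economic reasons, counts as employed).
Unemployed = 7.85 million.
Labor force = 160.73 + 7.85 = 168.58 million.
Not in labor force = 19.97 + 17.78 + 46.05 = 83.80 million (those not working and not actively searching are outside the labor force).
Civilian working-age population = 168.58 + 83.80 = 252.38 million.
Unemployment rate = 7.85 / 168.58 = 4.66%.
Labor force participation rate = 168.58 / 252.38 = 66.80%.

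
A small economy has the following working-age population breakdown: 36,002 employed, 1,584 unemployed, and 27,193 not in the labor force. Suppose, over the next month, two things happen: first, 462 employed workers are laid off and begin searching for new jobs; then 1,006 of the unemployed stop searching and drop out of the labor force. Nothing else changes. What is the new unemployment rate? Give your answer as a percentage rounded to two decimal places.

New unemployment rate ≈ 2.84%.

Initially, labor force = 36,002 + 1,584 = 37,586, so u = 1,584/37,586 = 4.21%.
After the first change, employed falls and unemployed rises by 462; labor force unchanged → E = 35,540, U = 2,046, labor force = 37,586.
After the second change, unemployed and labor force both fall by 1,006 → E = 35,540, U = 1,040, labor force = 36,580.
New unemployment rate = 1,040 / 36,580 = 2.84%.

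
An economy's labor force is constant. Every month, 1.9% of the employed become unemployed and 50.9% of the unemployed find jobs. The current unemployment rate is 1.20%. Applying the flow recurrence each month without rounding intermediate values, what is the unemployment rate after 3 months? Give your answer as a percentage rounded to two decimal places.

Unemployment rate after three months ≈ 3.35%.

With a fixed labor force, u_{t+1} = u_t + s·(1−u_t) − f·u_t = u_t·(1−s−f) + s.
Here 1−s−f = 0.472 and s = 0.019.
u_1 = 0.012000 × 0.472 + 0.019 = 0.024664.
u_2 = 0.024664 × 0.472 + 0.019 = 0.030641.
u_3 = 0.030641 × 0.472 + 0.019 = 0.033463.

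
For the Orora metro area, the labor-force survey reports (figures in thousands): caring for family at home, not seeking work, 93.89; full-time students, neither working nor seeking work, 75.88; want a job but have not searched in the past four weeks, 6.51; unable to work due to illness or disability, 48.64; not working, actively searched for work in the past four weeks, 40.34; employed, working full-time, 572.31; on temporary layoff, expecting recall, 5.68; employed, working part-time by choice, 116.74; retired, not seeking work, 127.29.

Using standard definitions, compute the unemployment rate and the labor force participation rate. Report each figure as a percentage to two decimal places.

Unemployment rate ≈ 6.26%; labor force participation rate ≈ 67.61%.

Employed = 572.31 + 116.74 = 689.05 thousand.
Unemployed = 40.34 + 5.68 = 46.02 thousand (jobless and actively searching, or on temporary layoff).
Labor force = 689.05 + 46.02 = 735.07 thousand.
Not in labor force = 93.89 + 75.88 + 6.51 + 48.64 + 127.29 = 352.21 thousand (those not working and not actively searching are outside the labor force — including those who want a job but have given up searching).
Civilian working-age population = 735.07 + 352.21 = 1,087.28 thousand.
Unemployment rate = 46.02 / 735.07 = 6.26%.
Labor force participation rate = 735.07 / 1,087.28 = 67.61%.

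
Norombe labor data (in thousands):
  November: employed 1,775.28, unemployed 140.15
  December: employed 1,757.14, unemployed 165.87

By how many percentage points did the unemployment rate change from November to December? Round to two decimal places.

The unemployment rate changed by +1.31 percentage points.

November: labor force = 1,775.28 + 140.15 = 1,915.43; u = 140.15/1,915.43 = 7.32%.
December: labor force = 1,757.14 + 165.87 = 1,923.01; u = 165.87/1,923.01 = 8.63%.
Change = 8.63% − 7.32% = +1.31 pp.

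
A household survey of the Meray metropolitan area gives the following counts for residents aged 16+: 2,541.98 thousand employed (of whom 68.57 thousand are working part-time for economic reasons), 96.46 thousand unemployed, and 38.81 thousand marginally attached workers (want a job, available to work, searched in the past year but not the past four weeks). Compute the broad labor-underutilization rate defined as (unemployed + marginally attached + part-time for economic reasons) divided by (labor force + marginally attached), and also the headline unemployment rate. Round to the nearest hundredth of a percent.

Broad underutilization rate ≈ 7.61%; headline unemployment rate ≈ 3.66%.

Labor force = 2,541.98 + 96.46 = 2,638.44 thousand.
Numerator = 96.46 + 38.81 + 68.57 = 203.84 thousand.
Denominator = 2,638.44 + 38.81 = 2,677.25 thousand.
Broad rate = 203.84 / 2,677.25 = 7.61%.
Headline unemployment rate = 96.46 / 2,638.44 = 3.66%.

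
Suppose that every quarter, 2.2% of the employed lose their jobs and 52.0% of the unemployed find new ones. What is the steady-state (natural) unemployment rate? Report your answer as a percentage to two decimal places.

Steady-state unemployment rate ≈ 4.06%.

At steady state the flows balance: s·E = f·U, so U/(E+U) = s/(s+f).
u* = 2.2 / (2.2 + 52.0) = 2.2 / 54.20 = 4.06%.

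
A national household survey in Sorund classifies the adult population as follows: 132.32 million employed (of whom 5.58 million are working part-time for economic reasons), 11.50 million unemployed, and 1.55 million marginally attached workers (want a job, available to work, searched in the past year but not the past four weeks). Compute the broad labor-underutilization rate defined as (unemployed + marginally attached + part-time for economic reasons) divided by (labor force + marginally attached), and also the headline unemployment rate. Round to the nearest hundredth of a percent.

Broad underutilization rate ≈ 12.82%; headline unemployment rate ≈ 8.00%.

Labor force = 132.32 + 11.50 = 143.82 million.
Numerator = 11.50 + 1.55 + 5.58 = 18.63 million.
Denominator = 143.82 + 1.55 = 145.37 million.
Broad rate = 18.63 / 145.37 = 12.82%.
Headline unemployment rate = 11.50 / 143.82 = 8.00%.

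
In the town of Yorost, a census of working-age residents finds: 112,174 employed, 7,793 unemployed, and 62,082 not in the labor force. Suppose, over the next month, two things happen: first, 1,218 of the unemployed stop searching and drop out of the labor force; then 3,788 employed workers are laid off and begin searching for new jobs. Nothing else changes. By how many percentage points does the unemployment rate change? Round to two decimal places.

Initially, labor force = 112,174 + 7,793 = 119,967, so u = 7,793/119,967 = 6.50%.
After the first change, unemployed and labor force both fall by 1,218 → E = 112,174, U = 6,575, labor force = 118,749.
After the second change, employed falls and unemployed rises by 3,788; labor force unchanged → E = 108,386, U = 10,363, labor force = 118,749.
New unemployment rate = 10,363 / 118,749 = 8.73%.
Change = 8.73% − 6.50% = +2.23 percentage points.

The unemployment rate changes by +2.23 percentage points.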